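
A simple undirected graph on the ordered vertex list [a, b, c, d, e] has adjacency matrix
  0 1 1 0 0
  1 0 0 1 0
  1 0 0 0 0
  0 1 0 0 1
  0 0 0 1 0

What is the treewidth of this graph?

1

A width-1 tree decomposition is:
Bags: B1 = {b, d}  B2 = {a, b}  B3 = {a, c}  B4 = {d, e}
Tree: B1–B2, B2–B3, B1–B4
The largest bag has 2 vertices, giving width 1; this decomposition certifies tw(G) ≤ 1. Since G has at least one edge (e.g. b–d), it is not an edgeless graph, so tw(G) ≥ 1. The upper and lower bounds meet at 1, so that is the treewidth.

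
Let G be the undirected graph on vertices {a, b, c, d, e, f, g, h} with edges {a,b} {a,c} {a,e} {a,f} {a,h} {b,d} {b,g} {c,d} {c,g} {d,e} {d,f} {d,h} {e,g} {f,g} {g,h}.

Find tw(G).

A width-3 tree decomposition is:
Bags: B1 = {a, d, g, h}  B2 = {a, d, f, g}  B3 = {a, d, e, g}  B4 = {a, b, d, g}  B5 = {a, c, d, g}
Tree: B1–B2, B2–B3, B3–B4, B4–B5
Each bag holds 4 vertices, so the decomposition has width 3, which upper-bounds the treewidth. For the lower bound: the 4 vertex sets {a,h}, {d,f}, {g}, {e} are disjoint, each induces a connected subgraph, and every pair is joined by at least one edge of G. Contracting each set to a single vertex therefore yields K_{4} as a minor, and since treewidth is minor-monotone, tw(G) ≥ tw(K_{4}) = 3. The upper and lower bounds meet at 3, so that is the treewidth.

3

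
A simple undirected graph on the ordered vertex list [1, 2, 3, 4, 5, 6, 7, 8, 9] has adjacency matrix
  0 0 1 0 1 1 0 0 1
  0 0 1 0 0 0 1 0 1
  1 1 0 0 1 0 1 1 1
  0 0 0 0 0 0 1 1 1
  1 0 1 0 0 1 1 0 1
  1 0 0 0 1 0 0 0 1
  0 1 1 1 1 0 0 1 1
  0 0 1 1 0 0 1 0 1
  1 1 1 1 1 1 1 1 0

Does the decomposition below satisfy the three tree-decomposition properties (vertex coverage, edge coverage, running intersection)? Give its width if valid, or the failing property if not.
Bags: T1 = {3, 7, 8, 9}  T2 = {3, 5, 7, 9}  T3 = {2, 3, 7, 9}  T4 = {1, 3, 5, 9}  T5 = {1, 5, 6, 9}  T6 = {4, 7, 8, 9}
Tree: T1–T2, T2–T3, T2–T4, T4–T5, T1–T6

Vertex coverage: the bags together contain {1, 2, 3, 4, 5, 6, 7, 8, 9}, the full vertex set. Edge coverage: each edge of G has both endpoints in at least one bag. Running intersection: for every vertex, the bags containing it form a connected subtree. All three properties hold, so this is a valid tree decomposition of width max|bag| − 1 = 3, and hence tw(G) ≤ 3.

Yes; width 3.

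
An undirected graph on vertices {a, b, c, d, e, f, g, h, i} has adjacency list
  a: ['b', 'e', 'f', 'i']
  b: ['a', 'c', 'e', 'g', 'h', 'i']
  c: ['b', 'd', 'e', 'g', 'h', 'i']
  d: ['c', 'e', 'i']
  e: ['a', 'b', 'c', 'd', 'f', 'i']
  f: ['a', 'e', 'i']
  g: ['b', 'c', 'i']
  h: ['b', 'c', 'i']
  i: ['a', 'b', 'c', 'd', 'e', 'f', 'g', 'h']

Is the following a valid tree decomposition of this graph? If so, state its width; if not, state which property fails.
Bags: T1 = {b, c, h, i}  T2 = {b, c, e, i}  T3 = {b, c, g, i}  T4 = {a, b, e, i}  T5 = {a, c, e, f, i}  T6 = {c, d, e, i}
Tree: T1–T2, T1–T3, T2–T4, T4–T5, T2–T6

No — bags containing vertex c are not connected in the tree.

A tree decomposition must satisfy three properties: every vertex lies in some bag; for every edge, both endpoints lie together in some bag; and for every vertex, the bags containing it form a connected subtree. Here bags containing vertex c are not connected in the tree, so the decomposition is invalid.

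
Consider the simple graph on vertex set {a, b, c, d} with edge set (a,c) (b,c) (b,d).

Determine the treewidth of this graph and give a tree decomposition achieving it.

Treewidth 1.
One such decomposition:
Bags: B1 = {b, d}  B2 = {b, c}  B3 = {a, c}
Tree: B1–B2, B2–B3

The largest bag has 2 vertices, giving width 1; this decomposition certifies tw(G) ≤ 1. Since G has at least one edge (e.g. d–b), it is not an edgeless graph, so tw(G) ≥ 1. Hence tw(G) = 1 exactly.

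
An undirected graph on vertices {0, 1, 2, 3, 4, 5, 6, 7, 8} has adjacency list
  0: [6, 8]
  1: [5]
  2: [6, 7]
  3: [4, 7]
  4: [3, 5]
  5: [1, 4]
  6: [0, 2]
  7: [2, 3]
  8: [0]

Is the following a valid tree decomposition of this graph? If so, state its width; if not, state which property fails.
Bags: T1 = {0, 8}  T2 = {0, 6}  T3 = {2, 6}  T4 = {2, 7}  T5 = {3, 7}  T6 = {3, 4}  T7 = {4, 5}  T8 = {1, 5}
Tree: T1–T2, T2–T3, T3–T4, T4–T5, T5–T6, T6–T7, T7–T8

Yes; width 1.

Checking the three conditions: (i) the bags cover all of {0, 1, 2, 3, 4, 5, 6, 7, 8}; (ii) for each edge, some bag contains both endpoints; (iii) the bags containing any fixed vertex form a subtree. All hold, so the decomposition is valid with width 2 − 1 = 1.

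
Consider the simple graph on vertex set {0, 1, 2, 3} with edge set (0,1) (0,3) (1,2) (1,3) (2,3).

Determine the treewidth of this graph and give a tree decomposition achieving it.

The largest bag has 3 vertices, giving width 2; this decomposition certifies tw(G) ≤ 2. On the other hand G contains the 3-clique {0, 1, 3}. A clique must lie in a single bag of any decomposition, so no decomposition can have width below 2. Combining the bounds, tw(G) = 2.

Treewidth 2.
One such decomposition:
Bags: B1 = {0, 1, 3}  B2 = {1, 2, 3}
Tree: B1–B2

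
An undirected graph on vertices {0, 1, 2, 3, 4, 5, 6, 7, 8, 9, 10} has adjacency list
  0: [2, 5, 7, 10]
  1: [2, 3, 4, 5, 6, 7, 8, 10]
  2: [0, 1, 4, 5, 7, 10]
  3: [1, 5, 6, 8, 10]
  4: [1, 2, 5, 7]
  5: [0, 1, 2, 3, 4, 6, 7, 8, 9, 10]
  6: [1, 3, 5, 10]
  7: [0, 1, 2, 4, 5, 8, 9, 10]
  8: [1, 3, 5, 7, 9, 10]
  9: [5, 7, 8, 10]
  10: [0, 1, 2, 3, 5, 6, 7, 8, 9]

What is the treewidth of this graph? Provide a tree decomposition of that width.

The largest bag has 5 vertices, giving width 4; this decomposition certifies tw(G) ≤ 4. Conversely, {0, 2, 5, 7, 10} is a clique of size 5, and the vertices of any clique must share a bag in every tree decomposition; so some bag has ≥ 5 vertices and tw(G) ≥ 4. Combining the bounds, tw(G) = 4.

Treewidth 4.
Bags: B1 = {1, 3, 5, 8, 10}  B2 = {1, 5, 7, 8, 10}  B3 = {1, 2, 5, 7, 10}  B4 = {1, 2, 4, 5, 7}  B5 = {5, 7, 8, 9, 10}  B6 = {1, 3, 5, 6, 10}  B7 = {0, 2, 5, 7, 10}
Tree: B1–B2, B2–B3, B3–B4, B2–B5, B1–B6, B3–B7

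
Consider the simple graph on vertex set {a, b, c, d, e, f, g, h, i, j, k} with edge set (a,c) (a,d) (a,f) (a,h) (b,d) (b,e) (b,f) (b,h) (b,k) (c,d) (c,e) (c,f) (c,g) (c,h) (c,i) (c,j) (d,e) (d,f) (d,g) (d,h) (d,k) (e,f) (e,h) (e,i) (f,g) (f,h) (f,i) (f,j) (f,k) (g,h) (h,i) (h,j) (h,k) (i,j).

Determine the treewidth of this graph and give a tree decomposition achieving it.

Every bag has size at most 5, so the width is 5 − 1 = 4 and tw(G) ≤ 4. For the lower bound, the 5 vertices {c, d, f, g, h} are pairwise adjacent, and any tree decomposition puts a clique entirely inside one bag — forcing width ≥ 4. The upper and lower bounds meet at 4, so that is the treewidth.

Treewidth 4.
Bags: B1 = {b, d, e, f, h}  B2 = {c, d, e, f, h}  B3 = {b, d, f, h, k}  B4 = {c, e, f, h, i}  B5 = {c, d, f, g, h}  B6 = {a, c, d, f, h}  B7 = {c, f, h, i, j}
Tree: B1–B2, B1–B3, B2–B4, B2–B5, B5–B6, B4–B7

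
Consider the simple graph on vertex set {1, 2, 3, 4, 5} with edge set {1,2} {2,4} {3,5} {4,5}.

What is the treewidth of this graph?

A width-1 tree decomposition is:
Bags: B1 = {3, 5}  B2 = {4, 5}  B3 = {2, 4}  B4 = {1, 2}
Tree: B1–B2, B2–B3, B3–B4
The largest bag has 2 vertices, giving width 1; this decomposition certifies tw(G) ≤ 1. Any graph with an edge has treewidth ≥ 1, and G has the edge 3–5. The upper and lower bounds meet at 1, so that is the treewidth.

1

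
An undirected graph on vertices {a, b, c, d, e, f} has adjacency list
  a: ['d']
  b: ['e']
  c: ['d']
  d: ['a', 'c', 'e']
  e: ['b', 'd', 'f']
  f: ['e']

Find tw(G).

1

A width-1 tree decomposition is:
Bags: B1 = {b, e}  B2 = {e, f}  B3 = {d, e}  B4 = {a, d}  B5 = {c, d}
Tree: B1–B2, B2–B3, B3–B4, B3–B5
Every bag has size at most 2, so the width is 2 − 1 = 1 and tw(G) ≤ 1. Since G has at least one edge (e.g. e–b), it is not an edgeless graph, so tw(G) ≥ 1. Hence tw(G) = 1 exactly.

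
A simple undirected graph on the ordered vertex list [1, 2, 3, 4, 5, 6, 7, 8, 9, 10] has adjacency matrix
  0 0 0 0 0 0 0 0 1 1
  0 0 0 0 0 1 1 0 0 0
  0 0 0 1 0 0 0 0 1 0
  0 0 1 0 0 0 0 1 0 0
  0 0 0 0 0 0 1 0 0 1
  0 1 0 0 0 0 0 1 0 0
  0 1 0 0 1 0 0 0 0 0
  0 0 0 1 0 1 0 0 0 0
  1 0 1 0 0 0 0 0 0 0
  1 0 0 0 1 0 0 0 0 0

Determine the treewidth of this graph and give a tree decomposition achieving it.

Every bag has size at most 3, so the width is 3 − 1 = 2 and tw(G) ≤ 2. The edges 6–2–7–5–10–1–9–3–4–8–6 form a cycle, so G is not a tree and its treewidth is at least 2. Therefore the treewidth is 2.

Treewidth 2.
One optimal decomposition is:
Bags: B1 = {2, 6, 7}  B2 = {5, 6, 7}  B3 = {5, 6, 10}  B4 = {1, 6, 10}  B5 = {1, 6, 9}  B6 = {3, 6, 9}  B7 = {3, 4, 6}  B8 = {4, 6, 8}
Tree: B1–B2, B2–B3, B3–B4, B4–B5, B5–B6, B6–B7, B7–B8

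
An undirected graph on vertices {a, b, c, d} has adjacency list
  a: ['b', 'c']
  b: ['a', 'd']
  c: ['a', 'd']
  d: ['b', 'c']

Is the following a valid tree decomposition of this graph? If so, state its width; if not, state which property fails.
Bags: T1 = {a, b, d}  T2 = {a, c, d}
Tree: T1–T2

Every vertex of G appears in some bag (union = {a, b, c, d}); every edge is covered by a bag; and for each vertex v the set of bags containing v is connected in the bag tree. The decomposition is therefore valid. The largest bag has 3 vertices, so the width is 2.

Yes; width 2.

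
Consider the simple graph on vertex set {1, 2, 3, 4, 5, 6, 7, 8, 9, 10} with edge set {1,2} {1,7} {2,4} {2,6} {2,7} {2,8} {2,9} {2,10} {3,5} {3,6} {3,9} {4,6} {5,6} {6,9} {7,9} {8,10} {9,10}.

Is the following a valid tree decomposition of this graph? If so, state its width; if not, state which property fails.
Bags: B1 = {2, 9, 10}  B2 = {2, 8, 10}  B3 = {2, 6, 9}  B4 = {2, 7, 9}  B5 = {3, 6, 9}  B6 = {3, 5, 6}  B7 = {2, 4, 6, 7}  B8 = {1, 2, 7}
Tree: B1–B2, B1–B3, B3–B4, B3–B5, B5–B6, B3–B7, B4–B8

No — bags containing vertex 7 are not connected in the tree.

A tree decomposition must satisfy three properties: every vertex lies in some bag; for every edge, both endpoints lie together in some bag; and for every vertex, the bags containing it form a connected subtree. Here bags containing vertex 7 are not connected in the tree, so the decomposition is invalid.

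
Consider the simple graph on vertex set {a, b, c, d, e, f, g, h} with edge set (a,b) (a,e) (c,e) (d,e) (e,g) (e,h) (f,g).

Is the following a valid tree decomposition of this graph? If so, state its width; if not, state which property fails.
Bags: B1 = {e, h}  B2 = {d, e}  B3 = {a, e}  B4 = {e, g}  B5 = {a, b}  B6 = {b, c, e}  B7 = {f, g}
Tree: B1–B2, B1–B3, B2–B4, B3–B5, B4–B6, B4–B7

A tree decomposition must satisfy three properties: every vertex lies in some bag; for every edge, both endpoints lie together in some bag; and for every vertex, the bags containing it form a connected subtree. Here bags containing vertex b are not connected in the tree, so the decomposition is invalid.

No — bags containing vertex b are not connected in the tree.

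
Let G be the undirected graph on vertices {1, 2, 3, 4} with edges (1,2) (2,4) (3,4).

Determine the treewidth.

1

A width-1 tree decomposition is:
Bags: B1 = {3, 4}  B2 = {2, 4}  B3 = {1, 2}
Tree: B1–B2, B2–B3
Every bag has size at most 2, so the width is 2 − 1 = 1 and tw(G) ≤ 1. Any graph with an edge has treewidth ≥ 1, and G has the edge 3–4. Hence tw(G) = 1 exactly.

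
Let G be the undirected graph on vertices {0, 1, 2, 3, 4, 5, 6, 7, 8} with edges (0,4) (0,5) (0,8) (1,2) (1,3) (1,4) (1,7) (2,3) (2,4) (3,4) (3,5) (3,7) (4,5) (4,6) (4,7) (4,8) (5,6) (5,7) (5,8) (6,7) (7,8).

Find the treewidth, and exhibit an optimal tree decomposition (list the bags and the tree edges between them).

Each bag holds 4 vertices, so the decomposition has width 3, which upper-bounds the treewidth. On the other hand G contains the 4-clique {1, 2, 3, 4}. A clique must lie in a single bag of any decomposition, so no decomposition can have width below 3. Hence tw(G) = 3 exactly.

Treewidth 3.
One optimal decomposition is:
Bags: B1 = {3, 4, 5, 7}  B2 = {4, 5, 7, 8}  B3 = {4, 5, 6, 7}  B4 = {1, 3, 4, 7}  B5 = {0, 4, 5, 8}  B6 = {1, 2, 3, 4}
Tree: B1–B2, B1–B3, B1–B4, B2–B5, B4–B6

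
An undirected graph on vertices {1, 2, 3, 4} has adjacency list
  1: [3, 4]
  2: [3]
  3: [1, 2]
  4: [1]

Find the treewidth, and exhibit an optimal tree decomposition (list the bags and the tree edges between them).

Every bag has size at most 2, so the width is 2 − 1 = 1 and tw(G) ≤ 1. Since G has at least one edge (e.g. 1–3), it is not an edgeless graph, so tw(G) ≥ 1. The upper and lower bounds meet at 1, so that is the treewidth.

Treewidth 1.
Bags: B1 = {1, 3}  B2 = {2, 3}  B3 = {1, 4}
Tree: B1–B2, B1–B3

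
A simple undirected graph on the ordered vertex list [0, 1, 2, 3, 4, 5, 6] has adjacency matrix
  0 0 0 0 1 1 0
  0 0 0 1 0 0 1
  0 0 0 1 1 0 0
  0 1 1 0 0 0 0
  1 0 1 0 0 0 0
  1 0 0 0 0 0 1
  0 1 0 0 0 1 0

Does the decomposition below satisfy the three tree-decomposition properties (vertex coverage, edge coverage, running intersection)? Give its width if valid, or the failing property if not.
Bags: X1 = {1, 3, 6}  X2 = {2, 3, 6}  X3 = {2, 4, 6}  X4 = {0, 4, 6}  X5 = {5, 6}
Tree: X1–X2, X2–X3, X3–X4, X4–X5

No — edge (0,5) lies in no bag.

A tree decomposition must satisfy three properties: every vertex lies in some bag; for every edge, both endpoints lie together in some bag; and for every vertex, the bags containing it form a connected subtree. Here edge (0,5) lies in no bag, so the decomposition is invalid.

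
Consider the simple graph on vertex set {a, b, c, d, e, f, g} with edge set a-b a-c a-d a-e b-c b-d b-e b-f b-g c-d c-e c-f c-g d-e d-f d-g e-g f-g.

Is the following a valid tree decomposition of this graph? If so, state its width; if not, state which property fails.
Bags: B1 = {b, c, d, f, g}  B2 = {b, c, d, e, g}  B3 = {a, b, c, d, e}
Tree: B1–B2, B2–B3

Checking the three conditions: (i) the bags cover all of {a, b, c, d, e, f, g}; (ii) for each edge, some bag contains both endpoints; (iii) the bags containing any fixed vertex form a subtree. All hold, so the decomposition is valid with width 5 − 1 = 4.

Yes; width 4.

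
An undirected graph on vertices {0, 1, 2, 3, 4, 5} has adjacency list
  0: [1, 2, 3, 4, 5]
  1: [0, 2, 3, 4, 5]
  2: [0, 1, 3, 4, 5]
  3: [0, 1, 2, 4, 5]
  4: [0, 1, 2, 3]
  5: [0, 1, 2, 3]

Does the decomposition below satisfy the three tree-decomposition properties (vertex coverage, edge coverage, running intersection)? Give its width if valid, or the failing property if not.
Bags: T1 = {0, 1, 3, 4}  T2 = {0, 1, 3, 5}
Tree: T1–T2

A tree decomposition must satisfy three properties: every vertex lies in some bag; for every edge, both endpoints lie together in some bag; and for every vertex, the bags containing it form a connected subtree. Here vertex 2 appears in no bag, so the decomposition is invalid.

No — vertex 2 appears in no bag.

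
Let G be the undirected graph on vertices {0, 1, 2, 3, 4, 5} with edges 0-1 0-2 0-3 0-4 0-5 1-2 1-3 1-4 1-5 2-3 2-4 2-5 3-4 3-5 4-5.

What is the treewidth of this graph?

5

A width-5 tree decomposition is:
Bags: B1 = {0, 1, 2, 3, 4, 5}
Tree: (single bag)
A single bag containing all 6 vertices is trivially a valid decomposition of width 5. On the other hand G contains the 6-clique {0, 1, 2, 3, 4, 5}. A clique must lie in a single bag of any decomposition, so no decomposition can have width below 5. Therefore the treewidth is 5.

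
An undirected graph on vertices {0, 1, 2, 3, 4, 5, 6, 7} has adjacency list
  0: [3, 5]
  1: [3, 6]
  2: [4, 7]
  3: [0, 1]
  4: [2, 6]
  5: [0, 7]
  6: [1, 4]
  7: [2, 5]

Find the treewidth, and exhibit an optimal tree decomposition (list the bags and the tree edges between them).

Every bag has size at most 3, so the width is 3 − 1 = 2 and tw(G) ≤ 2. Since 6–4–2–7–5–0–3–1–6 is a cycle in G, G is not acyclic. Forests are exactly the graphs of treewidth ≤ 1, so tw(G) ≥ 2. Combining the bounds, tw(G) = 2.

Treewidth 2.
One such decomposition:
Bags: B1 = {2, 4, 6}  B2 = {2, 6, 7}  B3 = {5, 6, 7}  B4 = {0, 5, 6}  B5 = {0, 3, 6}  B6 = {1, 3, 6}
Tree: B1–B2, B2–B3, B3–B4, B4–B5, B5–B6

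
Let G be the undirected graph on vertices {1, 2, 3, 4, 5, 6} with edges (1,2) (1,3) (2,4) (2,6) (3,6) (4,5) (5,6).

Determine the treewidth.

2

A width-2 tree decomposition is:
Bags: B1 = {1, 2, 3}  B2 = {2, 3, 6}  B3 = {2, 4, 6}  B4 = {4, 5, 6}
Tree: B1–B2, B2–B3, B3–B4
Each bag holds 3 vertices, so the decomposition has width 2, which upper-bounds the treewidth. For the lower bound, G contains the cycle 1–3–6–2–1, so G is not a forest; only forests have treewidth ≤ 1, hence tw(G) ≥ 2. Combining the bounds, tw(G) = 2.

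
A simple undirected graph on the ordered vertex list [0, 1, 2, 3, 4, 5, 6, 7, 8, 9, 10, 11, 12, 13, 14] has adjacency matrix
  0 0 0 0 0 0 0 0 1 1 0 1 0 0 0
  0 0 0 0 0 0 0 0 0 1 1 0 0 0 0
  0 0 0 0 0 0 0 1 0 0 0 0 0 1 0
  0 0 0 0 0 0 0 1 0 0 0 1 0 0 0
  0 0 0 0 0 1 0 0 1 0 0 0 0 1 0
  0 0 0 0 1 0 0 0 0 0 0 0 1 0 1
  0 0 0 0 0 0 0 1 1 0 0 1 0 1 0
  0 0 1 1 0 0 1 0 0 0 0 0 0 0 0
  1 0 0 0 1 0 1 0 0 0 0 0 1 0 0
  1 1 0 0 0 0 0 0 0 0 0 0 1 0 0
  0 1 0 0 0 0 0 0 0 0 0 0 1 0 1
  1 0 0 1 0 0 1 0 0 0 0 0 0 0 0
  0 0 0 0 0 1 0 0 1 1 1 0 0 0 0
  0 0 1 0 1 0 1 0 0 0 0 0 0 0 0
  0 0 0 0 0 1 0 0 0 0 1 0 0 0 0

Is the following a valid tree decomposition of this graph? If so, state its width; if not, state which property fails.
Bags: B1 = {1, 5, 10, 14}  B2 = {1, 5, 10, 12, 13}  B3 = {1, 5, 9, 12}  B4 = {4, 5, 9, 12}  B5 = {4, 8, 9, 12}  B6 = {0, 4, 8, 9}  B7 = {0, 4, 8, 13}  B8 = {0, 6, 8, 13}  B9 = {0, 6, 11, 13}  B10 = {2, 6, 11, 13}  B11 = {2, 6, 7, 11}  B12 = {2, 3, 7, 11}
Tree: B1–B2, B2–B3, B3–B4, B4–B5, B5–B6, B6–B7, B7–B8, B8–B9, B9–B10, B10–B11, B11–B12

No — bags containing vertex 13 are not connected in the tree.

A tree decomposition must satisfy three properties: every vertex lies in some bag; for every edge, both endpoints lie together in some bag; and for every vertex, the bags containing it form a connected subtree. Here bags containing vertex 13 are not connected in the tree, so the decomposition is invalid.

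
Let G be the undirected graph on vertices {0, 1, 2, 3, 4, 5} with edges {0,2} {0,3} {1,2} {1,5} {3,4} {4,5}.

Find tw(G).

2

A width-2 tree decomposition is:
Bags: B1 = {1, 4, 5}  B2 = {1, 2, 4}  B3 = {0, 2, 4}  B4 = {0, 3, 4}
Tree: B1–B2, B2–B3, B3–B4
Every bag has size at most 3, so the width is 3 − 1 = 2 and tw(G) ≤ 2. The edges 4–5–1–2–0–3–4 form a cycle, so G is not a tree and its treewidth is at least 2. Combining the bounds, tw(G) = 2.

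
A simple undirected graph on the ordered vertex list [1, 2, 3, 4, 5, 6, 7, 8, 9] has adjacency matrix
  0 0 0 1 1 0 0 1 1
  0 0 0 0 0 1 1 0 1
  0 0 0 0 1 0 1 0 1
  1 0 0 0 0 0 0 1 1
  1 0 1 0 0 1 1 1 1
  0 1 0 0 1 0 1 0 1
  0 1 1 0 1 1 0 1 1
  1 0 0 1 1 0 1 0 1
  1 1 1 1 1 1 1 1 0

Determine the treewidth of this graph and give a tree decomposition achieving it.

Treewidth 3.
Bags: B1 = {1, 5, 8, 9}  B2 = {5, 7, 8, 9}  B3 = {5, 6, 7, 9}  B4 = {1, 4, 8, 9}  B5 = {3, 5, 7, 9}  B6 = {2, 6, 7, 9}
Tree: B1–B2, B2–B3, B1–B4, B3–B5, B3–B6

Every bag has size at most 4, so the width is 4 − 1 = 3 and tw(G) ≤ 3. For the lower bound, the 4 vertices {2, 6, 7, 9} are pairwise adjacent, and any tree decomposition puts a clique entirely inside one bag — forcing width ≥ 3. Hence tw(G) = 3 exactly.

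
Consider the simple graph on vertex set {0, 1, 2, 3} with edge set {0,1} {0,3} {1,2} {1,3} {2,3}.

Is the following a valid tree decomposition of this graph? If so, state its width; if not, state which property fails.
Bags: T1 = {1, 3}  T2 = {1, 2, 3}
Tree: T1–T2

No — vertex 0 appears in no bag.

A tree decomposition must satisfy three properties: every vertex lies in some bag; for every edge, both endpoints lie together in some bag; and for every vertex, the bags containing it form a connected subtree. Here vertex 0 appears in no bag, so the decomposition is invalid.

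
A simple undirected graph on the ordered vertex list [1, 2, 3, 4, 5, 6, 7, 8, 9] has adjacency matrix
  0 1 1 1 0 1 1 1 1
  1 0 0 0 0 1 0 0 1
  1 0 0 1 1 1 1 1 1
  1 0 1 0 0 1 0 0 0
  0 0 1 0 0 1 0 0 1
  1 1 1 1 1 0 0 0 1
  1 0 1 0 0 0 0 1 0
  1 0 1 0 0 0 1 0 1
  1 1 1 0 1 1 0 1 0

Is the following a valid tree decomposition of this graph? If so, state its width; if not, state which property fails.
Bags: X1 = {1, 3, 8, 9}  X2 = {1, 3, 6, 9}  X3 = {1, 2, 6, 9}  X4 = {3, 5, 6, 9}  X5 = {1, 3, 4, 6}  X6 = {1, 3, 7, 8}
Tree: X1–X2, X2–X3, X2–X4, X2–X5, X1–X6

Vertex coverage: the bags together contain {1, 2, 3, 4, 5, 6, 7, 8, 9}, the full vertex set. Edge coverage: each edge of G has both endpoints in at least one bag. Running intersection: for every vertex, the bags containing it form a connected subtree. All three properties hold, so this is a valid tree decomposition of width max|bag| − 1 = 3, and hence tw(G) ≤ 3.

Yes; width 3.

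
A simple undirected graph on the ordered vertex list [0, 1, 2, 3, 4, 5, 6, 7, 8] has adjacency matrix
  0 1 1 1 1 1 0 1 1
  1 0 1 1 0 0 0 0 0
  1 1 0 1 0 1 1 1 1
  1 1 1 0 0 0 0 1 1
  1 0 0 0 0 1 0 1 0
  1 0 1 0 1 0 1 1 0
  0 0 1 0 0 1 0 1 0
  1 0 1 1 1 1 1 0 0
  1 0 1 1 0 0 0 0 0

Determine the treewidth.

A width-3 tree decomposition is:
Bags: B1 = {0, 2, 5, 7}  B2 = {0, 4, 5, 7}  B3 = {0, 2, 3, 7}  B4 = {2, 5, 6, 7}  B5 = {0, 1, 2, 3}  B6 = {0, 2, 3, 8}
Tree: B1–B2, B1–B3, B1–B4, B3–B5, B3–B6
Every bag has size at most 4, so the width is 4 − 1 = 3 and tw(G) ≤ 3. On the other hand G contains the 4-clique {0, 2, 3, 8}. A clique must lie in a single bag of any decomposition, so no decomposition can have width below 3. Hence tw(G) = 3 exactly.

3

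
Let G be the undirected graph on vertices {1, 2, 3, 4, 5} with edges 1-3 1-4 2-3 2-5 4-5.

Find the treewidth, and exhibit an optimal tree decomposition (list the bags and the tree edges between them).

Each bag holds 3 vertices, so the decomposition has width 2, which upper-bounds the treewidth. For the lower bound, G contains the cycle 1–3–2–5–4–1, so G is not a forest; only forests have treewidth ≤ 1, hence tw(G) ≥ 2. Combining the bounds, tw(G) = 2.

Treewidth 2.
Bags: B1 = {1, 2, 3}  B2 = {1, 2, 5}  B3 = {1, 4, 5}
Tree: B1–B2, B2–B3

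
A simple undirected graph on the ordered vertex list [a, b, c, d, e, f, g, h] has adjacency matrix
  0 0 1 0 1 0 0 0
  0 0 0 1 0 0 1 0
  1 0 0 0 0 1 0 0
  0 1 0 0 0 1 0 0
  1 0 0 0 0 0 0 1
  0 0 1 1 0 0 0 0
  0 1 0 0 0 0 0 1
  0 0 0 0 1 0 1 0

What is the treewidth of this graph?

A width-2 tree decomposition is:
Bags: B1 = {b, d, f}  B2 = {b, f, g}  B3 = {f, g, h}  B4 = {e, f, h}  B5 = {a, e, f}  B6 = {a, c, f}
Tree: B1–B2, B2–B3, B3–B4, B4–B5, B5–B6
Every bag has size at most 3, so the width is 3 − 1 = 2 and tw(G) ≤ 2. Since f–d–b–g–h–e–a–c–f is a cycle in G, G is not acyclic. Forests are exactly the graphs of treewidth ≤ 1, so tw(G) ≥ 2. The upper and lower bounds meet at 2, so that is the treewidth.

2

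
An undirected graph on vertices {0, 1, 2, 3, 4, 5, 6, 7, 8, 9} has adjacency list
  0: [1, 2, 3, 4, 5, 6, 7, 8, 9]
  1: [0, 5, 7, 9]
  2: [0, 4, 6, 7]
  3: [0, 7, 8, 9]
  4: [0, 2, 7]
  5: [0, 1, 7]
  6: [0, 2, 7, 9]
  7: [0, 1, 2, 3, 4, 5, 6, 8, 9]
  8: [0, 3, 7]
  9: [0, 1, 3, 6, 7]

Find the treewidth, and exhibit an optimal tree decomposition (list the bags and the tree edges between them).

The largest bag has 4 vertices, giving width 3; this decomposition certifies tw(G) ≤ 3. For the lower bound, the 4 vertices {0, 2, 4, 7} are pairwise adjacent, and any tree decomposition puts a clique entirely inside one bag — forcing width ≥ 3. The upper and lower bounds meet at 3, so that is the treewidth.

Treewidth 3.
Bags: B1 = {0, 3, 7, 8}  B2 = {0, 3, 7, 9}  B3 = {0, 6, 7, 9}  B4 = {0, 2, 6, 7}  B5 = {0, 1, 7, 9}  B6 = {0, 2, 4, 7}  B7 = {0, 1, 5, 7}
Tree: B1–B2, B2–B3, B3–B4, B3–B5, B4–B6, B5–B7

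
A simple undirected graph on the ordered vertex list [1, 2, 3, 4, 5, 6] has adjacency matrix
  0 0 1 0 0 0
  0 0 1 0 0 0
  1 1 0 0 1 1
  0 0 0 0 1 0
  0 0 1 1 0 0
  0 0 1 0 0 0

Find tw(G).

1

A width-1 tree decomposition is:
Bags: B1 = {3, 6}  B2 = {3, 5}  B3 = {4, 5}  B4 = {2, 3}  B5 = {1, 3}
Tree: B1–B2, B2–B3, B2–B4, B2–B5
The largest bag has 2 vertices, giving width 1; this decomposition certifies tw(G) ≤ 1. Since G has at least one edge (e.g. 6–3), it is not an edgeless graph, so tw(G) ≥ 1. Therefore the treewidth is 1.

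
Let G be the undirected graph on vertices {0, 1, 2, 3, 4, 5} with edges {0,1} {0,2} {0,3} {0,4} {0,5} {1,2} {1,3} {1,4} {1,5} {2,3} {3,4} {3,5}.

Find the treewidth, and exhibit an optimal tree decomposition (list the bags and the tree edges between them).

Every bag has size at most 4, so the width is 4 − 1 = 3 and tw(G) ≤ 3. Conversely, {0, 1, 2, 3} is a clique of size 4, and the vertices of any clique must share a bag in every tree decomposition; so some bag has ≥ 4 vertices and tw(G) ≥ 3. Therefore the treewidth is 3.

Treewidth 3.
One such decomposition:
Bags: B1 = {0, 1, 3, 4}  B2 = {0, 1, 3, 5}  B3 = {0, 1, 2, 3}
Tree: B1–B2, B1–B3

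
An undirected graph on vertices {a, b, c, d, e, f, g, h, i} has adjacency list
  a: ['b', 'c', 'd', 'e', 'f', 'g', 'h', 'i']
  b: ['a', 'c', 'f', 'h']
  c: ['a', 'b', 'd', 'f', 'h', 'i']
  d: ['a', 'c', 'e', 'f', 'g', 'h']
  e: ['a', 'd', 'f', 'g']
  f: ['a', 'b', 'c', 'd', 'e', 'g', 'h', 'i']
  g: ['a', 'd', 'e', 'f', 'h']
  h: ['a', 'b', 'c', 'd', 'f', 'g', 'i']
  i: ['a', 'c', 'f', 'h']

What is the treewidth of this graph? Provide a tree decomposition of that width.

Each bag holds 5 vertices, so the decomposition has width 4, which upper-bounds the treewidth. Conversely, {a, d, e, f, g} is a clique of size 5, and the vertices of any clique must share a bag in every tree decomposition; so some bag has ≥ 5 vertices and tw(G) ≥ 4. Hence tw(G) = 4 exactly.

Treewidth 4.
One optimal decomposition is:
Bags: B1 = {a, c, d, f, h}  B2 = {a, c, f, h, i}  B3 = {a, d, f, g, h}  B4 = {a, b, c, f, h}  B5 = {a, d, e, f, g}
Tree: B1–B2, B1–B3, B1–B4, B3–B5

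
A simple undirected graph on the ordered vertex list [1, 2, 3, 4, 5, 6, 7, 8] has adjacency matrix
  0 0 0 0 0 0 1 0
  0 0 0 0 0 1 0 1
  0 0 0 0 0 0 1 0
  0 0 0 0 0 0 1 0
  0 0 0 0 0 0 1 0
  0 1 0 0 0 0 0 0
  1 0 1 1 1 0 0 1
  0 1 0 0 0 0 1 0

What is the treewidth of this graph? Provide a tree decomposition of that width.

Every bag has size at most 2, so the width is 2 − 1 = 1 and tw(G) ≤ 1. Since G has at least one edge (e.g. 8–7), it is not an edgeless graph, so tw(G) ≥ 1. Hence tw(G) = 1 exactly.

Treewidth 1.
One optimal decomposition is:
Bags: B1 = {7, 8}  B2 = {5, 7}  B3 = {2, 8}  B4 = {2, 6}  B5 = {3, 7}  B6 = {1, 7}  B7 = {4, 7}
Tree: B1–B2, B1–B3, B3–B4, B2–B5, B5–B6, B6–B7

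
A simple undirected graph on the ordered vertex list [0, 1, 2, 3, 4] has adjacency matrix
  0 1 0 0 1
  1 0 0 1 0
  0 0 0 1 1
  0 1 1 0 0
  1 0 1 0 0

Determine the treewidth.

A width-2 tree decomposition is:
Bags: B1 = {0, 2, 4}  B2 = {0, 1, 2}  B3 = {1, 2, 3}
Tree: B1–B2, B2–B3
The largest bag has 3 vertices, giving width 2; this decomposition certifies tw(G) ≤ 2. The edges 2–4–0–1–3–2 form a cycle, so G is not a tree and its treewidth is at least 2. Therefore the treewidth is 2.

2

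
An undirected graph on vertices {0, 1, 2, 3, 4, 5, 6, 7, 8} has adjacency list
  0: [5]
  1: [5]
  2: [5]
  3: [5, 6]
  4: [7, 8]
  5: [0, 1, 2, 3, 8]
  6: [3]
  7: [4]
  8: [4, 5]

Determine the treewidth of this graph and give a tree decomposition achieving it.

Treewidth 1.
One such decomposition:
Bags: B1 = {5, 8}  B2 = {1, 5}  B3 = {3, 5}  B4 = {4, 8}  B5 = {2, 5}  B6 = {0, 5}  B7 = {3, 6}  B8 = {4, 7}
Tree: B1–B2, B2–B3, B1–B4, B1–B5, B2–B6, B3–B7, B4–B8

The largest bag has 2 vertices, giving width 1; this decomposition certifies tw(G) ≤ 1. Any graph with an edge has treewidth ≥ 1, and G has the edge 5–8. The upper and lower bounds meet at 1, so that is the treewidth.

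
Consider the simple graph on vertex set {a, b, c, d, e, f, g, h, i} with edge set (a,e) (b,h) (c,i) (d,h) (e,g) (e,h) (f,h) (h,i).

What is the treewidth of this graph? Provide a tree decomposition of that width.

Treewidth 1.
Bags: B1 = {h, i}  B2 = {c, i}  B3 = {b, h}  B4 = {e, h}  B5 = {e, g}  B6 = {f, h}  B7 = {a, e}  B8 = {d, h}
Tree: B1–B2, B1–B3, B1–B4, B4–B5, B3–B6, B4–B7, B6–B8

Each bag holds 2 vertices, so the decomposition has width 1, which upper-bounds the treewidth. G has an edge, so its treewidth is at least 1. Hence tw(G) = 1 exactly.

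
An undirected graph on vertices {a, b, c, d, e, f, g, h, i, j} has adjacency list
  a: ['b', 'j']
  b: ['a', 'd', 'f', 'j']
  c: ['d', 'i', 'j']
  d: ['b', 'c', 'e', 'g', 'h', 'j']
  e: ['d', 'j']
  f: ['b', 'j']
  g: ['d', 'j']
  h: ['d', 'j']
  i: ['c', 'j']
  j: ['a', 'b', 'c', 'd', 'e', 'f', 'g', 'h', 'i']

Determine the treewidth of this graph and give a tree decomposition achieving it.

The largest bag has 3 vertices, giving width 2; this decomposition certifies tw(G) ≤ 2. For the lower bound, the 3 vertices {d, g, j} are pairwise adjacent, and any tree decomposition puts a clique entirely inside one bag — forcing width ≥ 2. The upper and lower bounds meet at 2, so that is the treewidth.

Treewidth 2.
One optimal decomposition is:
Bags: B1 = {a, b, j}  B2 = {b, d, j}  B3 = {b, f, j}  B4 = {c, d, j}  B5 = {d, e, j}  B6 = {d, h, j}  B7 = {c, i, j}  B8 = {d, g, j}
Tree: B1–B2, B1–B3, B2–B4, B2–B5, B4–B6, B4–B7, B4–B8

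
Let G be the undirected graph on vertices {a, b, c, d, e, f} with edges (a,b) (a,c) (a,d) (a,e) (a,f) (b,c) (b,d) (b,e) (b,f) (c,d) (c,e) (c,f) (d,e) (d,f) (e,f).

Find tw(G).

A width-5 tree decomposition is:
Bags: B1 = {a, b, c, d, e, f}
Tree: (single bag)
A single bag containing all 6 vertices is trivially a valid decomposition of width 5. On the other hand G contains the 6-clique {a, b, c, d, e, f}. A clique must lie in a single bag of any decomposition, so no decomposition can have width below 5. Combining the bounds, tw(G) = 5.

5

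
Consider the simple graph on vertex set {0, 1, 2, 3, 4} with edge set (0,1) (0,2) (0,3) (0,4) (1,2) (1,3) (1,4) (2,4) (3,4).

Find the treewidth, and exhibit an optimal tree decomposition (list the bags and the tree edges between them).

The largest bag has 4 vertices, giving width 3; this decomposition certifies tw(G) ≤ 3. Conversely, {0, 1, 2, 4} is a clique of size 4, and the vertices of any clique must share a bag in every tree decomposition; so some bag has ≥ 4 vertices and tw(G) ≥ 3. The upper and lower bounds meet at 3, so that is the treewidth.

Treewidth 3.
One optimal decomposition is:
Bags: B1 = {0, 1, 2, 4}  B2 = {0, 1, 3, 4}
Tree: B1–B2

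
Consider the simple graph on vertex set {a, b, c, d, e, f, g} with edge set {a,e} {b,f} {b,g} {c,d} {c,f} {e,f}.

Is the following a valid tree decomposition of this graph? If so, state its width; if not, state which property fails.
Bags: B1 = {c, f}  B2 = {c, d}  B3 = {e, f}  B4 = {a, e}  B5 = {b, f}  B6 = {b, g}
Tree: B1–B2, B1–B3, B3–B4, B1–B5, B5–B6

Yes; width 1.

Vertex coverage: the bags together contain {a, b, c, d, e, f, g}, the full vertex set. Edge coverage: each edge of G has both endpoints in at least one bag. Running intersection: for every vertex, the bags containing it form a connected subtree. All three properties hold, so this is a valid tree decomposition of width max|bag| − 1 = 1, and hence tw(G) ≤ 1.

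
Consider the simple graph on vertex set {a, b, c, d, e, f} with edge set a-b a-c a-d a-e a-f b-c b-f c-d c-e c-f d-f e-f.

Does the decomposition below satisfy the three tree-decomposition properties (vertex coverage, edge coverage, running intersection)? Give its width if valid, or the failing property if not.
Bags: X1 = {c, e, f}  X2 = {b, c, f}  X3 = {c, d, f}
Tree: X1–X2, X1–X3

A tree decomposition must satisfy three properties: every vertex lies in some bag; for every edge, both endpoints lie together in some bag; and for every vertex, the bags containing it form a connected subtree. Here vertex a appears in no bag, so the decomposition is invalid.

No — vertex a appears in no bag.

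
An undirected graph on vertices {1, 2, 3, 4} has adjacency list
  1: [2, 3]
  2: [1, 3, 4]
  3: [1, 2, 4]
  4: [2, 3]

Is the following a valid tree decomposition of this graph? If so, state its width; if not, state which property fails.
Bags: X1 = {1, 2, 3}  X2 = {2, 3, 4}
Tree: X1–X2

Checking the three conditions: (i) the bags cover all of {1, 2, 3, 4}; (ii) for each edge, some bag contains both endpoints; (iii) the bags containing any fixed vertex form a subtree. All hold, so the decomposition is valid with width 3 − 1 = 2.

Yes; width 2.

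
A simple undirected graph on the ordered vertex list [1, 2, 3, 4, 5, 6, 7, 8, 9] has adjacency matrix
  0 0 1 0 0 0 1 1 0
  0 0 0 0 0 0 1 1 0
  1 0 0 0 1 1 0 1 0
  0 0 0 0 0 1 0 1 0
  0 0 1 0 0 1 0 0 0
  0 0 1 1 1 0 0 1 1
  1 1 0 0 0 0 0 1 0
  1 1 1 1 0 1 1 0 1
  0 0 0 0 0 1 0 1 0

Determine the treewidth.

A width-2 tree decomposition is:
Bags: B1 = {3, 6, 8}  B2 = {1, 3, 8}  B3 = {1, 7, 8}  B4 = {2, 7, 8}  B5 = {6, 8, 9}  B6 = {3, 5, 6}  B7 = {4, 6, 8}
Tree: B1–B2, B2–B3, B3–B4, B1–B5, B1–B6, B5–B7
Each bag holds 3 vertices, so the decomposition has width 2, which upper-bounds the treewidth. Conversely, {1, 3, 8} is a clique of size 3, and the vertices of any clique must share a bag in every tree decomposition; so some bag has ≥ 3 vertices and tw(G) ≥ 2. Hence tw(G) = 2 exactly.

2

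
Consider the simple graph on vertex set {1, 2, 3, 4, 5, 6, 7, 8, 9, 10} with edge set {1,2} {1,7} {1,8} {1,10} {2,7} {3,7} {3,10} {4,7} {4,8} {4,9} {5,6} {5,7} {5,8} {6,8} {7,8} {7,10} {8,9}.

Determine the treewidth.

A width-2 tree decomposition is:
Bags: B1 = {4, 7, 8}  B2 = {1, 7, 8}  B3 = {5, 7, 8}  B4 = {1, 2, 7}  B5 = {1, 7, 10}  B6 = {5, 6, 8}  B7 = {3, 7, 10}  B8 = {4, 8, 9}
Tree: B1–B2, B1–B3, B2–B4, B2–B5, B3–B6, B5–B7, B1–B8
The largest bag has 3 vertices, giving width 2; this decomposition certifies tw(G) ≤ 2. Conversely, {4, 8, 9} is a clique of size 3, and the vertices of any clique must share a bag in every tree decomposition; so some bag has ≥ 3 vertices and tw(G) ≥ 2. Combining the bounds, tw(G) = 2.

2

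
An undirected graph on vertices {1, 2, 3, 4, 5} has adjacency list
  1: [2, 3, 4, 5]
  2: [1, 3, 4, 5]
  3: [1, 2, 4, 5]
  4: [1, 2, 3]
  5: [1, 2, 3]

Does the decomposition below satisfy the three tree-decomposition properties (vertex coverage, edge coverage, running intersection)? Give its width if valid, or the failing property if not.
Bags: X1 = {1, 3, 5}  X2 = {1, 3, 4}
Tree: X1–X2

A tree decomposition must satisfy three properties: every vertex lies in some bag; for every edge, both endpoints lie together in some bag; and for every vertex, the bags containing it form a connected subtree. Here vertex 2 appears in no bag, so the decomposition is invalid.

No — vertex 2 appears in no bag.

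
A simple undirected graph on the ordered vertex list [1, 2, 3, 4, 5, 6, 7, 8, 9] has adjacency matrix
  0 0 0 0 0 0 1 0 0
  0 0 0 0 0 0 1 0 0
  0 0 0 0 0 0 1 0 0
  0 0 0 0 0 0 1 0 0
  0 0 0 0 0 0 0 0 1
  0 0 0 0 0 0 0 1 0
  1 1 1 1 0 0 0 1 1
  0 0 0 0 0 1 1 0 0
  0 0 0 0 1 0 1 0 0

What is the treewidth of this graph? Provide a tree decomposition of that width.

The largest bag has 2 vertices, giving width 1; this decomposition certifies tw(G) ≤ 1. Since G has at least one edge (e.g. 3–7), it is not an edgeless graph, so tw(G) ≥ 1. Hence tw(G) = 1 exactly.

Treewidth 1.
Bags: B1 = {3, 7}  B2 = {2, 7}  B3 = {4, 7}  B4 = {1, 7}  B5 = {7, 9}  B6 = {5, 9}  B7 = {7, 8}  B8 = {6, 8}
Tree: B1–B2, B2–B3, B1–B4, B3–B5, B5–B6, B3–B7, B7–B8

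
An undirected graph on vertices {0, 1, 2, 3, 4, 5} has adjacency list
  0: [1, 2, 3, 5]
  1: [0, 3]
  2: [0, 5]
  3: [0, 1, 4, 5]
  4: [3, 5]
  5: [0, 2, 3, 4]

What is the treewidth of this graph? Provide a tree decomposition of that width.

Treewidth 2.
Bags: B1 = {0, 3, 5}  B2 = {0, 1, 3}  B3 = {3, 4, 5}  B4 = {0, 2, 5}
Tree: B1–B2, B1–B3, B1–B4

The largest bag has 3 vertices, giving width 2; this decomposition certifies tw(G) ≤ 2. On the other hand G contains the 3-clique {0, 2, 5}. A clique must lie in a single bag of any decomposition, so no decomposition can have width below 2. Therefore the treewidth is 2.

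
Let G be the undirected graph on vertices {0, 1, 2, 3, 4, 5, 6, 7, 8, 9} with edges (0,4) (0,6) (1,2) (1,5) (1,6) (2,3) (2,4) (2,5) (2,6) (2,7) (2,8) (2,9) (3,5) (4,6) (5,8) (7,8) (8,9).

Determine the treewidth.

2

A width-2 tree decomposition is:
Bags: B1 = {1, 2, 5}  B2 = {2, 3, 5}  B3 = {1, 2, 6}  B4 = {2, 4, 6}  B5 = {0, 4, 6}  B6 = {2, 5, 8}  B7 = {2, 7, 8}  B8 = {2, 8, 9}
Tree: B1–B2, B1–B3, B3–B4, B4–B5, B2–B6, B6–B7, B6–B8
The largest bag has 3 vertices, giving width 2; this decomposition certifies tw(G) ≤ 2. For the lower bound, the 3 vertices {0, 4, 6} are pairwise adjacent, and any tree decomposition puts a clique entirely inside one bag — forcing width ≥ 2. Hence tw(G) = 2 exactly.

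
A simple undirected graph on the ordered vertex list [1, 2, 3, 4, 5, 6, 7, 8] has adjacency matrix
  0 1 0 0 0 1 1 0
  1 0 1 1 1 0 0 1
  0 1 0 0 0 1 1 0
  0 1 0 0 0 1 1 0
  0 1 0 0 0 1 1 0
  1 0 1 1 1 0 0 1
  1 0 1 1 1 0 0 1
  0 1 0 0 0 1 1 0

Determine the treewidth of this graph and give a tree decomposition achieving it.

Every bag has size at most 4, so the width is 4 − 1 = 3 and tw(G) ≤ 3. For the lower bound: the 4 vertex sets {1,7}, {5,6}, {2}, {3} are disjoint, each induces a connected subgraph, and every pair is joined by at least one edge of G. Contracting each set to a single vertex therefore yields K_{4} as a minor, and since treewidth is minor-monotone, tw(G) ≥ tw(K_{4}) = 3. Combining the bounds, tw(G) = 3.

Treewidth 3.
One such decomposition:
Bags: B1 = {1, 2, 6, 7}  B2 = {2, 5, 6, 7}  B3 = {2, 3, 6, 7}  B4 = {2, 4, 6, 7}  B5 = {2, 6, 7, 8}
Tree: B1–B2, B2–B3, B3–B4, B4–B5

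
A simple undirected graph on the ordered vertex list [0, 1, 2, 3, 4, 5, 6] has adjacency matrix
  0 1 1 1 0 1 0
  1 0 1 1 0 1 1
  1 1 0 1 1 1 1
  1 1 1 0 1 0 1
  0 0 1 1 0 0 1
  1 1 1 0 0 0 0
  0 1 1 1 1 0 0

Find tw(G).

A width-3 tree decomposition is:
Bags: B1 = {1, 2, 3, 6}  B2 = {2, 3, 4, 6}  B3 = {0, 1, 2, 3}  B4 = {0, 1, 2, 5}
Tree: B1–B2, B1–B3, B3–B4
Each bag holds 4 vertices, so the decomposition has width 3, which upper-bounds the treewidth. For the lower bound, the 4 vertices {0, 1, 2, 3} are pairwise adjacent, and any tree decomposition puts a clique entirely inside one bag — forcing width ≥ 3. Hence tw(G) = 3 exactly.

3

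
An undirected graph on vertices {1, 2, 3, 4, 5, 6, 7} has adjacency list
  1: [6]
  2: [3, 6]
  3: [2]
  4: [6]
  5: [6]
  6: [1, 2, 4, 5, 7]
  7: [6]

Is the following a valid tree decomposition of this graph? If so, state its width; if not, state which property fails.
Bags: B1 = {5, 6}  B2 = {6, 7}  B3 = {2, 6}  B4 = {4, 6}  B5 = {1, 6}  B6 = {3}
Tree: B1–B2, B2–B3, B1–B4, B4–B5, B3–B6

A tree decomposition must satisfy three properties: every vertex lies in some bag; for every edge, both endpoints lie together in some bag; and for every vertex, the bags containing it form a connected subtree. Here edge (2,3) lies in no bag, so the decomposition is invalid.

No — edge (2,3) lies in no bag.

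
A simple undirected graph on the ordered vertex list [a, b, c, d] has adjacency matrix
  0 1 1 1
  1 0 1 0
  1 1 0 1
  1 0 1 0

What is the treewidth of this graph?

2

A width-2 tree decomposition is:
Bags: B1 = {a, c, d}  B2 = {a, b, c}
Tree: B1–B2
The largest bag has 3 vertices, giving width 2; this decomposition certifies tw(G) ≤ 2. For the lower bound, the 3 vertices {a, c, d} are pairwise adjacent, and any tree decomposition puts a clique entirely inside one bag — forcing width ≥ 2. The upper and lower bounds meet at 2, so that is the treewidth.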